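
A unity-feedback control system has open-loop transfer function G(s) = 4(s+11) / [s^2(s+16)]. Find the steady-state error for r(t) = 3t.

System type = 2 (two poles at s=0).
K_v = ∞ for a type-2 system; e_ss to a ramp is zero.

0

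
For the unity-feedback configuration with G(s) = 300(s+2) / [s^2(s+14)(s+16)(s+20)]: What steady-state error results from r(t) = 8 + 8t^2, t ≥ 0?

System type = 2 (two poles at s=0). By superposition:
  • 8: tracked with zero error.
  • 8t^2: e_ss = 16/K_a with K_a=15/112 → 1792/15.
Total e_ss = 1792/15.

1792/15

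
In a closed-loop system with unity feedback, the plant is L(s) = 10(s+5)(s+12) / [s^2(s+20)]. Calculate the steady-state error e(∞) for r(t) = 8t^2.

8/15

Two free integrators in L(s): this is a type 2 system.
K_a = lim_{s→0} s^2·L(s) = 10·5·12 / (20) = 30.
r(t) = 8t^2 gives R(s) = 16/s^3.
e_ss = 16/K_a = 16/30 = 8/15.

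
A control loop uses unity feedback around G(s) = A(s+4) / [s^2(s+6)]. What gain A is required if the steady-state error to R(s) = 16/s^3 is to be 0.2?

120

Two free integrators in G(s): this is a type 2 system.
K_a = lim_{s→0} s^2·G(s) = A·4 / (6) = (2/3)·A.
e_ss = 16/K_a = 0.2 ⇒ K_a = 80 ⇒ A = 80/(2/3) = 120.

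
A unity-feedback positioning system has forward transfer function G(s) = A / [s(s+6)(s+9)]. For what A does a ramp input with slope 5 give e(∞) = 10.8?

25

The open loop has one pole at the origin → type 1 system.
K_v = lim_{s→0} s·G(s) = A / (6·9) = (1/54)·A.
e_ss = 5/K_v = 10.8 ⇒ K_v = 25/54 ⇒ A = (25/54)/(1/54) = 25.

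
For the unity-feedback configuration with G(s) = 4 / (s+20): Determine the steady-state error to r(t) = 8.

System type = 0 (no poles at s=0).
K_p = lim_{s→0} G(s) = 4 / (20) = 0.2.
e_ss = 8/(1 + K_p) = 8/1.2 = 20/3.

20/3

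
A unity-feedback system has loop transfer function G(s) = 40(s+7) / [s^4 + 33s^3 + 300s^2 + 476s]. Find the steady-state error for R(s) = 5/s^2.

Lowest-order denominator term is 476s, so the open loop has 1 pole at the origin → type 1 system.
K_v = lim_{s→0} s·G(s) = 40·7 / 476 = 10/17.
e_ss = 5/K_v = 5/(10/17) = 8.5.

8.5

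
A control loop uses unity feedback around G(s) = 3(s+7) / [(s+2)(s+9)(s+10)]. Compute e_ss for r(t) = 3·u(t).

System type = 0 (no poles at s=0).
K_p = lim_{s→0} G(s) = 3·7 / (2·9·10) = 7/60.
e_ss = 3/(1 + K_p) = 3/(67/60) = 180/67.

180/67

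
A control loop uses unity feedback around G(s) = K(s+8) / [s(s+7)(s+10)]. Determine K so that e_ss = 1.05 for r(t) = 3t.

The open loop has one pole at the origin → type 1 system.
K_v = lim_{s→0} s·G(s) = K·8 / (7·10) = (4/35)·K.
e_ss = 3/K_v = 1.05 ⇒ K_v = 20/7 ⇒ K = (20/7)/(4/35) = 25.

25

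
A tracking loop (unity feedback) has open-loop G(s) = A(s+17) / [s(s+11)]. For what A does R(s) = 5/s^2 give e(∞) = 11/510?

G(s) has one factor of s in the denominator, so the system is type 1.
K_v = lim_{s→0} s·G(s) = A·17 / (11) = (17/11)·A.
e_ss = 5/K_v = 11/510 ⇒ K_v = 2550/11 ⇒ A = (2550/11)/(17/11) = 150.

150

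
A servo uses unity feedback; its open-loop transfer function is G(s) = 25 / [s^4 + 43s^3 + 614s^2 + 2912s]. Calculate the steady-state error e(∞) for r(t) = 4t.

Lowest-order denominator term is 2912s, so the open loop has 1 pole at the origin → type 1 system.
K_v = lim_{s→0} s·G(s) = 25 / 2912 = 25/2912.
e_ss = 4/K_v = 4/(25/2912) = 465.92.

465.92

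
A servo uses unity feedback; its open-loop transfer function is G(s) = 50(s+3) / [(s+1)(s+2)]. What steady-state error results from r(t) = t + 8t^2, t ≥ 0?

infinity

The open loop has no poles at the origin → type 0 system. Treating each term separately:
  • t: a type-0 system cannot track it, e_ss → ∞.
  • 8t^2: a type-0 system cannot track it, e_ss → ∞.
The unbounded component dominates.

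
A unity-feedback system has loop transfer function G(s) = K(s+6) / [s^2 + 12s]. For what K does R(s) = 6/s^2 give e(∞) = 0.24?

50

The denominator has no term below 12s — 1 pole at s=0, type 1.
K_v = lim_{s→0} s·G(s) = K·6 / 12 = 0.5·K.
e_ss = 6/K_v = 0.24 ⇒ K_v = 25 ⇒ K = 25/0.5 = 50.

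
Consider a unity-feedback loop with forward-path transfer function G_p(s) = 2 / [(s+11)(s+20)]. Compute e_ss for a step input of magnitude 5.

System type = 0 (no poles at s=0).
K_p = lim_{s→0} G_p(s) = 2 / (11·20) = 1/110.
e_ss = 5/(1 + K_p) = 5/(111/110) = 550/111.

550/111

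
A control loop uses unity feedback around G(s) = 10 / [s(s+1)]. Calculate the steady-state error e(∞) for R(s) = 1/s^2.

The open loop has one pole at the origin → type 1 system.
K_v = lim_{s→0} s·G(s) = 10 / (1) = 10.
e_ss = 1/K_v = 1/10 = 0.1.

0.1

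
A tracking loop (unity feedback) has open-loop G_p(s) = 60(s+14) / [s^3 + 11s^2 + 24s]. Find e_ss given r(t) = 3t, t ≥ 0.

3/35

The denominator has no term below 24s — 1 pole at s=0, type 1.
K_v = lim_{s→0} s·G_p(s) = 60·14 / 24 = 35.
e_ss = 3/K_v = 3/35.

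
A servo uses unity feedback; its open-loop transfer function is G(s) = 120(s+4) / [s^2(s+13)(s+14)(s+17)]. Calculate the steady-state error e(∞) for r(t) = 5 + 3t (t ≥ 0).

G(s) has two factors of s in the denominator, so the system is type 2. Taking each input component in turn:
  • 5: tracked with zero error.
  • 3t: tracked with zero error.
Total e_ss = 0.

0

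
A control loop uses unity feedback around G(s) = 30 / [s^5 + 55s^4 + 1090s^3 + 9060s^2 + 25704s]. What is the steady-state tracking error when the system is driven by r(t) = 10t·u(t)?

8568

The denominator has no term below 25704s — 1 pole at s=0, type 1.
K_v = lim_{s→0} s·G(s) = 30 / 25704 = 5/4284.
e_ss = 10/K_v = 10/(5/4284) = 8568.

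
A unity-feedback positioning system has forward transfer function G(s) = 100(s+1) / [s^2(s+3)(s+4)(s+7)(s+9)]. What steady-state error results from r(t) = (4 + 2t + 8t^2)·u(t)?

Two free integrators in G(s): this is a type 2 system. Treating each term separately:
  • 4: tracked with zero error.
  • 2t: tracked with zero error.
  • 8t^2: e_ss = 16/K_a with K_a=25/189 → 120.96.
Total e_ss = 120.96.

120.96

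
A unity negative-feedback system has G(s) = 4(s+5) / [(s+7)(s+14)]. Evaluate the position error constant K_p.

10/49

The open loop has no poles at the origin → type 0 system.
K_p = lim_{s→0} G(s) = 4·5 / (7·14) = 10/49.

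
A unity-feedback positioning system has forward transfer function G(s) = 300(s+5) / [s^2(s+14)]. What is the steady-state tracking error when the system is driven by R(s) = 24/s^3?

Two free integrators in G(s): this is a type 2 system.
K_a = lim_{s→0} s^2·G(s) = 300·5 / (14) = 750/7.
r(t) = 12t^2 gives R(s) = 24/s^3.
e_ss = 24/K_a = 24/(750/7) = 0.224.

0.224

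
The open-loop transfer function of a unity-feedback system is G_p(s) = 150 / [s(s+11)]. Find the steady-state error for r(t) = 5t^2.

The open loop has one pole at the origin → type 1 system.
For a type-1 system K_a = 0, so e_ss to a parabolic input is unbounded.

infinity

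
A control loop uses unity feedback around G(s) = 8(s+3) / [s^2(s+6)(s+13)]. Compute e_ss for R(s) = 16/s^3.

52

Two free integrators in G(s): this is a type 2 system.
K_a = lim_{s→0} s^2·G(s) = 8·3 / (6·13) = 4/13.
r(t) = 8t^2 gives R(s) = 16/s^3.
e_ss = 16/K_a = 16/(4/13) = 52.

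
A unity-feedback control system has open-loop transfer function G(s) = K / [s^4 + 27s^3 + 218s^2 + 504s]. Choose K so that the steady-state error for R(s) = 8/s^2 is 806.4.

Factoring s from the denominator leaves a polynomial with constant term 504, so the system is type 1.
K_v = lim_{s→0} s·G(s) = K / 504 = (1/504)·K.
e_ss = 8/K_v = 806.4 ⇒ K_v = 5/504 ⇒ K = (5/504)/(1/504) = 5.

5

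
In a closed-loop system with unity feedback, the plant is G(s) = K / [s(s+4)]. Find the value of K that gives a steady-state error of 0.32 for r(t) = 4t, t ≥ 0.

50

System type = 1 (one pole at s=0).
K_v = lim_{s→0} s·G(s) = K / (4) = 0.25·K.
e_ss = 4/K_v = 0.32 ⇒ K_v = 12.5 ⇒ K = 12.5/0.25 = 50.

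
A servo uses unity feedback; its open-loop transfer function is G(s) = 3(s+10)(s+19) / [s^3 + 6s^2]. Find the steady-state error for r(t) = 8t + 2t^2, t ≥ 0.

4/95

Factoring s^2 from the denominator leaves a polynomial with constant term 6, so the system is type 2. Taking each input component in turn:
  • 8t: tracked with zero error.
  • 2t^2: e_ss = 4/K_a with K_a=95 → 4/95.
Total e_ss = 4/95.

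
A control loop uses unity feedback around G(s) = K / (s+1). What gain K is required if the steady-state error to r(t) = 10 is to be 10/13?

12

System type = 0 (no poles at s=0).
K_p = lim_{s→0} G(s) = K / (1) = 1·K.
e_ss = 10/(1 + K_p) = 10/13 ⇒ 1 + 1·K = 13 ⇒ K = 12.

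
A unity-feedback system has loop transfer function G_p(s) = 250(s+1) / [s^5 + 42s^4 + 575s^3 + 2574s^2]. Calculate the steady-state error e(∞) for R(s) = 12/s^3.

Lowest-order denominator term is 2574s^2, so the open loop has 2 poles at the origin → type 2 system.
K_a = lim_{s→0} s^2·G_p(s) = 250·1 / 2574 = 125/1287.
r(t) = 6t^2 gives R(s) = 12/s^3.
e_ss = 12/K_a = 12/(125/1287) = 123.552.

123.552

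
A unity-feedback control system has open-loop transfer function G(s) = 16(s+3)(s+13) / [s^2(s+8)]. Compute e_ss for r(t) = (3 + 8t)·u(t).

Two free integrators in G(s): this is a type 2 system. By superposition:
  • 3: tracked with zero error.
  • 8t: tracked with zero error.
Total e_ss = 0.

0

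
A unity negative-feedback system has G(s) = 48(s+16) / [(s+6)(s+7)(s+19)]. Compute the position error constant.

The open loop has no poles at the origin → type 0 system.
K_p = lim_{s→0} G(s) = 48·16 / (6·7·19) = 128/133.

128/133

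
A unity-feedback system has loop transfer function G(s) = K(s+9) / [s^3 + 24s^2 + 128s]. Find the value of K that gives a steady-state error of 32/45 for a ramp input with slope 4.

The denominator has no term below 128s — 1 pole at s=0, type 1.
K_v = lim_{s→0} s·G(s) = K·9 / 128 = (9/128)·K.
e_ss = 4/K_v = 32/45 ⇒ K_v = 5.625 ⇒ K = 5.625/(9/128) = 80.

80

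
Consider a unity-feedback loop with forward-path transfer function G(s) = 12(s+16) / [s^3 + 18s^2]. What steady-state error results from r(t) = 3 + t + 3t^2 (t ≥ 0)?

Factoring s^2 from the denominator leaves a polynomial with constant term 18, so the system is type 2. Treating each term separately:
  • 3: tracked with zero error.
  • t: tracked with zero error.
  • 3t^2: e_ss = 6/K_a with K_a=32/3 → 0.5625.
Total e_ss = 0.5625.

0.5625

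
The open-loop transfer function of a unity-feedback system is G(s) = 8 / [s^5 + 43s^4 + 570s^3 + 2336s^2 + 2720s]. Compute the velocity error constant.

1/340

The denominator has no term below 2720s — 1 pole at s=0, type 1.
K_v = lim_{s→0} s·G(s) = 8 / 2720 = 1/340.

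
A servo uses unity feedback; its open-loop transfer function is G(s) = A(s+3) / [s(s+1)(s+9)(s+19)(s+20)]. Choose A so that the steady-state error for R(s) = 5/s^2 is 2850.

The open loop has one pole at the origin → type 1 system.
K_v = lim_{s→0} s·G(s) = A·3 / (1·9·19·20) = (1/1140)·A.
e_ss = 5/K_v = 2850 ⇒ K_v = 1/570 ⇒ A = (1/570)/(1/1140) = 2.

2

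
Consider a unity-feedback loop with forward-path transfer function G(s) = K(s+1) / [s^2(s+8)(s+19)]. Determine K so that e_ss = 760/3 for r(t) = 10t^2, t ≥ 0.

12

Two free integrators in G(s): this is a type 2 system.
K_a = lim_{s→0} s^2·G(s) = K·1 / (8·19) = (1/152)·K.
e_ss = 20/K_a = 760/3 ⇒ K_a = 3/38 ⇒ K = (3/38)/(1/152) = 12.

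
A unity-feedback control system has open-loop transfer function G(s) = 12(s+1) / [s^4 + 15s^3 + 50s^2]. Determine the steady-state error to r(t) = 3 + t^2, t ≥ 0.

Lowest-order denominator term is 50s^2, so the open loop has 2 poles at the origin → type 2 system. By superposition:
  • 3: tracked with zero error.
  • t^2: e_ss = 2/K_a with K_a=0.24 → 25/3.
Total e_ss = 25/3.

25/3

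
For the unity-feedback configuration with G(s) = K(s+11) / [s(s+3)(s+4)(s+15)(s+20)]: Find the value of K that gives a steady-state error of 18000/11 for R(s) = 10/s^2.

2

One free integrator in G(s): this is a type 1 system.
K_v = lim_{s→0} s·G(s) = K·11 / (3·4·15·20) = (11/3600)·K.
e_ss = 10/K_v = 18000/11 ⇒ K_v = 11/1800 ⇒ K = (11/1800)/(11/3600) = 2.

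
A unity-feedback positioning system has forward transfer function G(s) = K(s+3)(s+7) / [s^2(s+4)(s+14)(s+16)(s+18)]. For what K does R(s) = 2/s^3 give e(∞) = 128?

G(s) has two factors of s in the denominator, so the system is type 2.
K_a = lim_{s→0} s^2·G(s) = K·3·7 / (4·14·16·18) = (1/768)·K.
e_ss = 2/K_a = 128 ⇒ K_a = 1/64 ⇒ K = (1/64)/(1/768) = 12.

12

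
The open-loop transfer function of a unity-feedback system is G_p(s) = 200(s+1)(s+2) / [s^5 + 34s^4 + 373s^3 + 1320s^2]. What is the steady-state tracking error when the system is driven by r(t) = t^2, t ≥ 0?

6.6

The denominator has no term below 1320s^2 — 2 poles at s=0, type 2.
K_a = lim_{s→0} s^2·G_p(s) = 200·1·2 / 1320 = 10/33.
r(t) = t^2 gives R(s) = 2/s^3.
e_ss = 2/K_a = 2/(10/33) = 6.6.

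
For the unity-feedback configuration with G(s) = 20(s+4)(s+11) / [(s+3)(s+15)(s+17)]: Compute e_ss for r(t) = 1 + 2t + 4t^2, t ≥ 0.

The open loop has no poles at the origin → type 0 system. By superposition:
  • 1: e_ss = 1/(1+K_p) with K_p=176/153 → 153/329.
  • 2t: a type-0 system cannot track it, e_ss → ∞.
  • 4t^2: a type-0 system cannot track it, e_ss → ∞.
The unbounded component dominates.

infinity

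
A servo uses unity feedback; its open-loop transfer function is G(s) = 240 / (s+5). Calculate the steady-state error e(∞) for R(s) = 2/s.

System type = 0 (no poles at s=0).
K_p = lim_{s→0} G(s) = 240 / (5) = 48.
e_ss = 2/(1 + K_p) = 2/49.

2/49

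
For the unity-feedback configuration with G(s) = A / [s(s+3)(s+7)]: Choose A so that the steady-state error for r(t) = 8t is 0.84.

200

System type = 1 (one pole at s=0).
K_v = lim_{s→0} s·G(s) = A / (3·7) = (1/21)·A.
e_ss = 8/K_v = 0.84 ⇒ K_v = 200/21 ⇒ A = (200/21)/(1/21) = 200.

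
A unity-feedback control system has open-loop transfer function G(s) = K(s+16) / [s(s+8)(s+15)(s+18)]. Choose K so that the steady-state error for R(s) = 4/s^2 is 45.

The open loop has one pole at the origin → type 1 system.
K_v = lim_{s→0} s·G(s) = K·16 / (8·15·18) = (1/135)·K.
e_ss = 4/K_v = 45 ⇒ K_v = 4/45 ⇒ K = (4/45)/(1/135) = 12.

12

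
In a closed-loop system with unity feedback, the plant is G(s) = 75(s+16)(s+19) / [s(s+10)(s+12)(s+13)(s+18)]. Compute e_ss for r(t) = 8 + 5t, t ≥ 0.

117/19

System type = 1 (one pole at s=0). Taking each input component in turn:
  • 8: tracked with zero error.
  • 5t: e_ss = 5/K_v with K_v=95/117 → 117/19.
Total e_ss = 117/19.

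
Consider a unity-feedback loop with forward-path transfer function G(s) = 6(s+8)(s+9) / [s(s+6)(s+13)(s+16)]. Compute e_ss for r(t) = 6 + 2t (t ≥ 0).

G(s) has one factor of s in the denominator, so the system is type 1. By superposition:
  • 6: tracked with zero error.
  • 2t: e_ss = 2/K_v with K_v=9/26 → 52/9.
Total e_ss = 52/9.

52/9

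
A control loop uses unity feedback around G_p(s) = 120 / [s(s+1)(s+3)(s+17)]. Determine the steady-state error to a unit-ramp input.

The open loop has one pole at the origin → type 1 system.
K_v = lim_{s→0} s·G_p(s) = 120 / (1·3·17) = 40/17.
e_ss = 1/K_v = 1/(40/17) = 0.425.

0.425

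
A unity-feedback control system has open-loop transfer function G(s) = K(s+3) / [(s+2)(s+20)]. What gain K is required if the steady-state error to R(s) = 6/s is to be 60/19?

No free integrators in G(s): this is a type 0 system.
K_p = lim_{s→0} G(s) = K·3 / (2·20) = 0.075·K.
e_ss = 6/(1 + K_p) = 60/19 ⇒ 1 + 0.075·K = 1.9 ⇒ K = 12.

12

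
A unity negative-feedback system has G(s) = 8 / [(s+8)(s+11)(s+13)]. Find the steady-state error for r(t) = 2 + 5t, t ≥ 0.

System type = 0 (no poles at s=0). By superposition:
  • 2: e_ss = 2/(1+K_p) with K_p=1/143 → 143/72.
  • 5t: a type-0 system cannot track it, e_ss → ∞.
The unbounded component dominates.

infinity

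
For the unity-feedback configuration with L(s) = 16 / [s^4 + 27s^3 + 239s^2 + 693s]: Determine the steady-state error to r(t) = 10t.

Lowest-order denominator term is 693s, so the open loop has 1 pole at the origin → type 1 system.
K_v = lim_{s→0} s·L(s) = 16 / 693 = 16/693.
e_ss = 10/K_v = 10/(16/693) = 433.125.

433.125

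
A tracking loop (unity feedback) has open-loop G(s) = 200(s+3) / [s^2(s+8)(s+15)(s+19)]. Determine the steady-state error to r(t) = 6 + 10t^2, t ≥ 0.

System type = 2 (two poles at s=0). Taking each input component in turn:
  • 6: tracked with zero error.
  • 10t^2: e_ss = 20/K_a with K_a=5/19 → 76.
Total e_ss = 76.

76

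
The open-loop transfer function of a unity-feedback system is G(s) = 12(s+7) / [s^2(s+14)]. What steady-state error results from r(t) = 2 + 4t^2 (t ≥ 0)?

The open loop has two poles at the origin → type 2 system. Treating each term separately:
  • 2: tracked with zero error.
  • 4t^2: e_ss = 8/K_a with K_a=6 → 4/3.
Total e_ss = 4/3.

4/3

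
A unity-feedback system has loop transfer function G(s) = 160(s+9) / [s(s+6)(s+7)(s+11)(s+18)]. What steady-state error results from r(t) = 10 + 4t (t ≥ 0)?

System type = 1 (one pole at s=0). By superposition:
  • 10: tracked with zero error.
  • 4t: e_ss = 4/K_v with K_v=40/231 → 23.1.
Total e_ss = 23.1.

23.1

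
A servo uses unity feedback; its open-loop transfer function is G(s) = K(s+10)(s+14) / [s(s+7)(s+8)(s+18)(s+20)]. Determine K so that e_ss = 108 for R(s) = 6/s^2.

8

One free integrator in G(s): this is a type 1 system.
K_v = lim_{s→0} s·G(s) = K·10·14 / (7·8·18·20) = (1/144)·K.
e_ss = 6/K_v = 108 ⇒ K_v = 1/18 ⇒ K = (1/18)/(1/144) = 8.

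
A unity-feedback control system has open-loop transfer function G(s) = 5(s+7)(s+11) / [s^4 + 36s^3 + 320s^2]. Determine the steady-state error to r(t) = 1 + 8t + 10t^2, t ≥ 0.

1280/77

Lowest-order denominator term is 320s^2, so the open loop has 2 poles at the origin → type 2 system. Taking each input component in turn:
  • 1: tracked with zero error.
  • 8t: tracked with zero error.
  • 10t^2: e_ss = 20/K_a with K_a=77/64 → 1280/77.
Total e_ss = 1280/77.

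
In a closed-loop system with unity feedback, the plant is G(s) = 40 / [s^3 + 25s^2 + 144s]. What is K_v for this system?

Lowest-order denominator term is 144s, so the open loop has 1 pole at the origin → type 1 system.
K_v = lim_{s→0} s·G(s) = 40 / 144 = 5/18.

5/18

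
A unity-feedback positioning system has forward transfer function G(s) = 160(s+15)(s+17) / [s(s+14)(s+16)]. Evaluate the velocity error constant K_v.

System type = 1 (one pole at s=0).
K_v = lim_{s→0} s·G(s) = 160·15·17 / (14·16) = 1275/7.

1275/7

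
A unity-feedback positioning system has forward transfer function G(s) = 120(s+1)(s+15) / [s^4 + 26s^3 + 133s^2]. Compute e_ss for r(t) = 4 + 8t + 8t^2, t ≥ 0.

The denominator has no term below 133s^2 — 2 poles at s=0, type 2. By superposition:
  • 4: tracked with zero error.
  • 8t: tracked with zero error.
  • 8t^2: e_ss = 16/K_a with K_a=1800/133 → 266/225.
Total e_ss = 266/225.

266/225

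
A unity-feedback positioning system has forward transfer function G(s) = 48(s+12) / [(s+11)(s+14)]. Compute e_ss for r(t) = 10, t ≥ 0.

System type = 0 (no poles at s=0).
K_p = lim_{s→0} G(s) = 48·12 / (11·14) = 288/77.
e_ss = 10/(1 + K_p) = 10/(365/77) = 154/73.

154/73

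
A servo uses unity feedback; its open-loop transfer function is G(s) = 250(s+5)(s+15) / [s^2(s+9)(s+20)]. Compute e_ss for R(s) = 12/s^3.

0.1152

G(s) has two factors of s in the denominator, so the system is type 2.
K_a = lim_{s→0} s^2·G(s) = 250·5·15 / (9·20) = 625/6.
r(t) = 6t^2 gives R(s) = 12/s^3.
e_ss = 12/K_a = 12/(625/6) = 0.1152.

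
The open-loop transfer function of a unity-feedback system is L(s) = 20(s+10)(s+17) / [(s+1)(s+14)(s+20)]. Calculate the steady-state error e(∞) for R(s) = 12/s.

21/23

L(s) has no factors of s in the denominator, so the system is type 0.
K_p = lim_{s→0} L(s) = 20·10·17 / (1·14·20) = 85/7.
e_ss = 12/(1 + K_p) = 12/(92/7) = 21/23.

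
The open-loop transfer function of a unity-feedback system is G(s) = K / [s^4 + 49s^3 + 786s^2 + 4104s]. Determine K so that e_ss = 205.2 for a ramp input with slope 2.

40

The denominator has no term below 4104s — 1 pole at s=0, type 1.
K_v = lim_{s→0} s·G(s) = K / 4104 = (1/4104)·K.
e_ss = 2/K_v = 205.2 ⇒ K_v = 5/513 ⇒ K = (5/513)/(1/4104) = 40.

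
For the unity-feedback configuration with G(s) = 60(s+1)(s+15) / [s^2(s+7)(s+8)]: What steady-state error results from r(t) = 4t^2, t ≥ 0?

112/225

The open loop has two poles at the origin → type 2 system.
K_a = lim_{s→0} s^2·G(s) = 60·1·15 / (7·8) = 225/14.
r(t) = 4t^2 gives R(s) = 8/s^3.
e_ss = 8/K_a = 8/(225/14) = 112/225.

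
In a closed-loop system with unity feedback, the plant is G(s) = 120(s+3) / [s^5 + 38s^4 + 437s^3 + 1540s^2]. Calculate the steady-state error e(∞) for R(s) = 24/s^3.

The denominator has no term below 1540s^2 — 2 poles at s=0, type 2.
K_a = lim_{s→0} s^2·G(s) = 120·3 / 1540 = 18/77.
r(t) = 12t^2 gives R(s) = 24/s^3.
e_ss = 24/K_a = 24/(18/77) = 308/3.

308/3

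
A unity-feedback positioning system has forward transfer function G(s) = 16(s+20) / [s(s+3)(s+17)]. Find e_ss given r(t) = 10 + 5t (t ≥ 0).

System type = 1 (one pole at s=0). Taking each input component in turn:
  • 10: tracked with zero error.
  • 5t: e_ss = 5/K_v with K_v=320/51 → 51/64.
Total e_ss = 51/64.

51/64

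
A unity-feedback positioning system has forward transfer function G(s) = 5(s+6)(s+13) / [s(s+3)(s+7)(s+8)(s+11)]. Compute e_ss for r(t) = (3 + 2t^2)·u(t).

infinity

System type = 1 (one pole at s=0). Taking each input component in turn:
  • 3: tracked with zero error.
  • 2t^2: a type-1 system cannot track it, e_ss → ∞.
The unbounded component dominates.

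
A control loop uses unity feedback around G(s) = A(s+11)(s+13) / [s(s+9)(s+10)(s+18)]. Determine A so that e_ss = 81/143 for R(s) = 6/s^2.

G(s) has one factor of s in the denominator, so the system is type 1.
K_v = lim_{s→0} s·G(s) = A·11·13 / (9·10·18) = (143/1620)·A.
e_ss = 6/K_v = 81/143 ⇒ K_v = 286/27 ⇒ A = (286/27)/(143/1620) = 120.

120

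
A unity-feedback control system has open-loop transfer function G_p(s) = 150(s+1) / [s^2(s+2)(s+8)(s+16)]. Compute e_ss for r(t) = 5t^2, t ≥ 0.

G_p(s) has two factors of s in the denominator, so the system is type 2.
K_a = lim_{s→0} s^2·G_p(s) = 150·1 / (2·8·16) = 75/128.
r(t) = 5t^2 gives R(s) = 10/s^3.
e_ss = 10/K_a = 10/(75/128) = 256/15.

256/15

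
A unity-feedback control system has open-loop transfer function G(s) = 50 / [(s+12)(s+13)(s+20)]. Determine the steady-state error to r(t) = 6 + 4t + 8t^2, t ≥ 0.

infinity

G(s) has no factors of s in the denominator, so the system is type 0. By superposition:
  • 6: e_ss = 6/(1+K_p) with K_p=5/312 → 1872/317.
  • 4t: a type-0 system cannot track it, e_ss → ∞.
  • 8t^2: a type-0 system cannot track it, e_ss → ∞.
The unbounded component dominates.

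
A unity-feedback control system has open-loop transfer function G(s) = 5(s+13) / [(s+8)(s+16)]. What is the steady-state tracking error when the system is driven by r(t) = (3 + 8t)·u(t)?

infinity

The open loop has no poles at the origin → type 0 system. Taking each input component in turn:
  • 3: e_ss = 3/(1+K_p) with K_p=65/128 → 384/193.
  • 8t: a type-0 system cannot track it, e_ss → ∞.
The unbounded component dominates.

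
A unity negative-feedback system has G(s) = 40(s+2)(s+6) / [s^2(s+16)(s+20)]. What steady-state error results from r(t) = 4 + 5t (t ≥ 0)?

0

G(s) has two factors of s in the denominator, so the system is type 2. Treating each term separately:
  • 4: tracked with zero error.
  • 5t: tracked with zero error.
Total e_ss = 0.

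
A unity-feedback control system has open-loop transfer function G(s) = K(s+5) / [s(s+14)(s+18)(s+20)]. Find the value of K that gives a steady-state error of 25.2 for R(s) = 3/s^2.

120

The open loop has one pole at the origin → type 1 system.
K_v = lim_{s→0} s·G(s) = K·5 / (14·18·20) = (1/1008)·K.
e_ss = 3/K_v = 25.2 ⇒ K_v = 5/42 ⇒ K = (5/42)/(1/1008) = 120.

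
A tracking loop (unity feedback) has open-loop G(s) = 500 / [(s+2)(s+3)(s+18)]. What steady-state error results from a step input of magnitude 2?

G(s) has no factors of s in the denominator, so the system is type 0.
K_p = lim_{s→0} G(s) = 500 / (2·3·18) = 125/27.
e_ss = 2/(1 + K_p) = 2/(152/27) = 27/76.

27/76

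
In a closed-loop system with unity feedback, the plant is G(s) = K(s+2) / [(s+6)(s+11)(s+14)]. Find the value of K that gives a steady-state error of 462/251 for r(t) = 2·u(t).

40

G(s) has no factors of s in the denominator, so the system is type 0.
K_p = lim_{s→0} G(s) = K·2 / (6·11·14) = (1/462)·K.
e_ss = 2/(1 + K_p) = 462/251 ⇒ 1 + (1/462)·K = 251/231 ⇒ K = 40.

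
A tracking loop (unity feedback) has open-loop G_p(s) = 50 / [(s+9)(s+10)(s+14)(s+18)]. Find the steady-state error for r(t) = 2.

G_p(s) has no factors of s in the denominator, so the system is type 0.
K_p = lim_{s→0} G_p(s) = 50 / (9·10·14·18) = 5/2268.
e_ss = 2/(1 + K_p) = 2/(2273/2268) = 4536/2273.

4536/2273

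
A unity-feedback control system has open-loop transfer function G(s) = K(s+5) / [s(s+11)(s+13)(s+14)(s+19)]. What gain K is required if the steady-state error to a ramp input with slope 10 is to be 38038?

2

System type = 1 (one pole at s=0).
K_v = lim_{s→0} s·G(s) = K·5 / (11·13·14·19) = (5/38038)·K.
e_ss = 10/K_v = 38038 ⇒ K_v = 5/19019 ⇒ K = (5/19019)/(5/38038) = 2.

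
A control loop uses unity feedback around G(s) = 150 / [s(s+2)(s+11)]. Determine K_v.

75/11

One free integrator in G(s): this is a type 1 system.
K_v = lim_{s→0} s·G(s) = 150 / (2·11) = 75/11.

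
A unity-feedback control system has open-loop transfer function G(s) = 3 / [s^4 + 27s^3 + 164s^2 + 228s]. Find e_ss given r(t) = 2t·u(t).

152

The denominator has no term below 228s — 1 pole at s=0, type 1.
K_v = lim_{s→0} s·G(s) = 3 / 228 = 1/76.
e_ss = 2/K_v = 2/(1/76) = 152.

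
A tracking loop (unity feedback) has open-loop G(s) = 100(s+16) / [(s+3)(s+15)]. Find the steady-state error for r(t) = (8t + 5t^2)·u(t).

No free integrators in G(s): this is a type 0 system. By superposition:
  • 8t: a type-0 system cannot track it, e_ss → ∞.
  • 5t^2: a type-0 system cannot track it, e_ss → ∞.
The unbounded component dominates.

infinity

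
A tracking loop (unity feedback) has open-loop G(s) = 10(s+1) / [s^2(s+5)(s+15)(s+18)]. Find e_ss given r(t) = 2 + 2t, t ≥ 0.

The open loop has two poles at the origin → type 2 system. By superposition:
  • 2: tracked with zero error.
  • 2t: tracked with zero error.
Total e_ss = 0.

0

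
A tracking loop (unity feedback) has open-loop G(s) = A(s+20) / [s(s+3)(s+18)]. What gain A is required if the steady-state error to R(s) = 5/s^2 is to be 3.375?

System type = 1 (one pole at s=0).
K_v = lim_{s→0} s·G(s) = A·20 / (3·18) = (10/27)·A.
e_ss = 5/K_v = 3.375 ⇒ K_v = 40/27 ⇒ A = (40/27)/(10/27) = 4.

4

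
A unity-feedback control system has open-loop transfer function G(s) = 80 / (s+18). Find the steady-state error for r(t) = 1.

9/49

G(s) has no factors of s in the denominator, so the system is type 0.
K_p = lim_{s→0} G(s) = 80 / (18) = 40/9.
e_ss = 1/(1 + K_p) = 1/(49/9) = 9/49.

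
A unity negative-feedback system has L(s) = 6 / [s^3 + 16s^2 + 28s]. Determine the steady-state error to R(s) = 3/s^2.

Lowest-order denominator term is 28s, so the open loop has 1 pole at the origin → type 1 system.
K_v = lim_{s→0} s·L(s) = 6 / 28 = 3/14.
e_ss = 3/K_v = 3/(3/14) = 14.

14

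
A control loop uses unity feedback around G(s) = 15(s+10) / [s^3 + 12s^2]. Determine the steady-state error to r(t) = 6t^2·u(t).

Factoring s^2 from the denominator leaves a polynomial with constant term 12, so the system is type 2.
K_a = lim_{s→0} s^2·G(s) = 15·10 / 12 = 12.5.
r(t) = 6t^2 gives R(s) = 12/s^3.
e_ss = 12/K_a = 12/12.5 = 0.96.

0.96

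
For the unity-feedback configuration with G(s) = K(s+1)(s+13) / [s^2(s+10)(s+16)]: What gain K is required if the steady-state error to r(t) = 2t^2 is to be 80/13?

8

System type = 2 (two poles at s=0).
K_a = lim_{s→0} s^2·G(s) = K·1·13 / (10·16) = (13/160)·K.
e_ss = 4/K_a = 80/13 ⇒ K_a = 0.65 ⇒ K = 0.65/(13/160) = 8.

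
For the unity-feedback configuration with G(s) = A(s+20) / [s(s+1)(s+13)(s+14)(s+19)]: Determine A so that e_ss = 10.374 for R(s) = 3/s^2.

50

One free integrator in G(s): this is a type 1 system.
K_v = lim_{s→0} s·G(s) = A·20 / (1·13·14·19) = (10/1729)·A.
e_ss = 3/K_v = 10.374 ⇒ K_v = 500/1729 ⇒ A = (500/1729)/(10/1729) = 50.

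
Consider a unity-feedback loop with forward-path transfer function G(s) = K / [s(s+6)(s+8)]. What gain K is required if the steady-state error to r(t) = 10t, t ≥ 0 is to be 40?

One free integrator in G(s): this is a type 1 system.
K_v = lim_{s→0} s·G(s) = K / (6·8) = (1/48)·K.
e_ss = 10/K_v = 40 ⇒ K_v = 0.25 ⇒ K = 0.25/(1/48) = 12.

12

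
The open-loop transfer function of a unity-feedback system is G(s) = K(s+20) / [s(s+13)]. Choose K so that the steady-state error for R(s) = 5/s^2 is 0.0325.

100

System type = 1 (one pole at s=0).
K_v = lim_{s→0} s·G(s) = K·20 / (13) = (20/13)·K.
e_ss = 5/K_v = 0.0325 ⇒ K_v = 2000/13 ⇒ K = (2000/13)/(20/13) = 100.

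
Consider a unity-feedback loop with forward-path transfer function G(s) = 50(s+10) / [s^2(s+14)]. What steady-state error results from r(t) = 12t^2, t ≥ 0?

System type = 2 (two poles at s=0).
K_a = lim_{s→0} s^2·G(s) = 50·10 / (14) = 250/7.
r(t) = 12t^2 gives R(s) = 24/s^3.
e_ss = 24/K_a = 24/(250/7) = 0.672.

0.672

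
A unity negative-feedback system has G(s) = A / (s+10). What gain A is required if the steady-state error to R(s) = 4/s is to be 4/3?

No free integrators in G(s): this is a type 0 system.
K_p = lim_{s→0} G(s) = A / (10) = 0.1·A.
e_ss = 4/(1 + K_p) = 4/3 ⇒ 1 + 0.1·A = 3 ⇒ A = 20.

20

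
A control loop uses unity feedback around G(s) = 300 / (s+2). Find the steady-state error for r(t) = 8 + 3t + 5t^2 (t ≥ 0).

The open loop has no poles at the origin → type 0 system. Treating each term separately:
  • 8: e_ss = 8/(1+K_p) with K_p=150 → 8/151.
  • 3t: a type-0 system cannot track it, e_ss → ∞.
  • 5t^2: a type-0 system cannot track it, e_ss → ∞.
The unbounded component dominates.

infinity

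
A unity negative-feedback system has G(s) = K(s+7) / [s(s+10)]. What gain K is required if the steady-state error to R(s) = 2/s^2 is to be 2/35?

G(s) has one factor of s in the denominator, so the system is type 1.
K_v = lim_{s→0} s·G(s) = K·7 / (10) = 0.7·K.
e_ss = 2/K_v = 2/35 ⇒ K_v = 35 ⇒ K = 35/0.7 = 50.

50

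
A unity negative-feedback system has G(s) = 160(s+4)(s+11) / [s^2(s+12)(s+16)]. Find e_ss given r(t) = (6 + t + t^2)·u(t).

3/55

G(s) has two factors of s in the denominator, so the system is type 2. Treating each term separately:
  • 6: tracked with zero error.
  • t: tracked with zero error.
  • t^2: e_ss = 2/K_a with K_a=110/3 → 3/55.
Total e_ss = 3/55.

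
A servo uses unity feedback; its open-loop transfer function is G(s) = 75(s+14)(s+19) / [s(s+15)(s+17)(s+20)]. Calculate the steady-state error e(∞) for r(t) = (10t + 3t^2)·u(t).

System type = 1 (one pole at s=0). By superposition:
  • 10t: e_ss = 10/K_v with K_v=133/34 → 340/133.
  • 3t^2: a type-1 system cannot track it, e_ss → ∞.
The unbounded component dominates.

infinity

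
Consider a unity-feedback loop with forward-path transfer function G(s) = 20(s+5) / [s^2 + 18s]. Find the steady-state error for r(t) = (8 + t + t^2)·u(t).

Lowest-order denominator term is 18s, so the open loop has 1 pole at the origin → type 1 system. By superposition:
  • 8: tracked with zero error.
  • t: e_ss = 1/K_v with K_v=50/9 → 0.18.
  • t^2: a type-1 system cannot track it, e_ss → ∞.
The unbounded component dominates.

infinity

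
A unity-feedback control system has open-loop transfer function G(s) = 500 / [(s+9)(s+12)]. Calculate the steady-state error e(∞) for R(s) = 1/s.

No free integrators in G(s): this is a type 0 system.
K_p = lim_{s→0} G(s) = 500 / (9·12) = 125/27.
e_ss = 1/(1 + K_p) = 1/(152/27) = 27/152.

27/152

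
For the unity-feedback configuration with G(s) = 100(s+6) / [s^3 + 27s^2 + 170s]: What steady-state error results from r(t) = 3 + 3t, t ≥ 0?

0.85

The denominator has no term below 170s — 1 pole at s=0, type 1. By superposition:
  • 3: tracked with zero error.
  • 3t: e_ss = 3/K_v with K_v=60/17 → 0.85.
Total e_ss = 0.85.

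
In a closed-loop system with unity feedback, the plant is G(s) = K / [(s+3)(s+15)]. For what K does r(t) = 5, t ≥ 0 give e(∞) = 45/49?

200

G(s) has no factors of s in the denominator, so the system is type 0.
K_p = lim_{s→0} G(s) = K / (3·15) = (1/45)·K.
e_ss = 5/(1 + K_p) = 45/49 ⇒ 1 + (1/45)·K = 49/9 ⇒ K = 200.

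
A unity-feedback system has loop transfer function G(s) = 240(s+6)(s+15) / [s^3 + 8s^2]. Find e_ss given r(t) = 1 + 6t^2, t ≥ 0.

Factoring s^2 from the denominator leaves a polynomial with constant term 8, so the system is type 2. Treating each term separately:
  • 1: tracked with zero error.
  • 6t^2: e_ss = 12/K_a with K_a=2700 → 1/225.
Total e_ss = 1/225.

1/225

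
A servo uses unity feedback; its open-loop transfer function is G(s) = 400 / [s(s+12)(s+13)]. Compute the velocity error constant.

100/39

G(s) has one factor of s in the denominator, so the system is type 1.
K_v = lim_{s→0} s·G(s) = 400 / (12·13) = 100/39.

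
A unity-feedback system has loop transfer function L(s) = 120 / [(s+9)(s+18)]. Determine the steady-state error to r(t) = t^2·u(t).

infinity

L(s) has no factors of s in the denominator, so the system is type 0.
K_a = lim_{s→0} s^2·L(s) = 0; the steady-state error to this parabolic input grows without bound.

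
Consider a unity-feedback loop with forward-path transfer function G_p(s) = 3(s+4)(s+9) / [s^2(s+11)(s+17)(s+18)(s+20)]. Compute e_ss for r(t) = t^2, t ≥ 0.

3740/3

G_p(s) has two factors of s in the denominator, so the system is type 2.
K_a = lim_{s→0} s^2·G_p(s) = 3·4·9 / (11·17·18·20) = 3/1870.
r(t) = t^2 gives R(s) = 2/s^3.
e_ss = 2/K_a = 2/(3/1870) = 3740/3.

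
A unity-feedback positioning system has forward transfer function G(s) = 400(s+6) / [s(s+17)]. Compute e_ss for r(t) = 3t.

The open loop has one pole at the origin → type 1 system.
K_v = lim_{s→0} s·G(s) = 400·6 / (17) = 2400/17.
e_ss = 3/K_v = 3/(2400/17) = 17/800.

17/800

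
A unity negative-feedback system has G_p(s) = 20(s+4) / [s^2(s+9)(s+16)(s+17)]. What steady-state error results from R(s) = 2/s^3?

61.2

System type = 2 (two poles at s=0).
K_a = lim_{s→0} s^2·G_p(s) = 20·4 / (9·16·17) = 5/153.
r(t) = t^2 gives R(s) = 2/s^3.
e_ss = 2/K_a = 2/(5/153) = 61.2.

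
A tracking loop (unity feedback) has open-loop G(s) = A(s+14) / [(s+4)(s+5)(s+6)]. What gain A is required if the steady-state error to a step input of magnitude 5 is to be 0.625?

60

System type = 0 (no poles at s=0).
K_p = lim_{s→0} G(s) = A·14 / (4·5·6) = (7/60)·A.
e_ss = 5/(1 + K_p) = 0.625 ⇒ 1 + (7/60)·A = 8 ⇒ A = 60.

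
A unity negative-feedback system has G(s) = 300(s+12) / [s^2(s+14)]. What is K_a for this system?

1800/7

G(s) has two factors of s in the denominator, so the system is type 2.
K_a = lim_{s→0} s^2·G(s) = 300·12 / (14) = 1800/7.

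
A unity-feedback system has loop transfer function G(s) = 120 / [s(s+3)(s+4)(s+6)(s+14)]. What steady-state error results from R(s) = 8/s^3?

infinity

One free integrator in G(s): this is a type 1 system.
For a type-1 system K_a = 0, so e_ss to a parabolic input is unbounded.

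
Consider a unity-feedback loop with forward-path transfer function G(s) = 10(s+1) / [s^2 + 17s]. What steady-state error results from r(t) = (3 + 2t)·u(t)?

3.4

The denominator has no term below 17s — 1 pole at s=0, type 1. Taking each input component in turn:
  • 3: tracked with zero error.
  • 2t: e_ss = 2/K_v with K_v=10/17 → 3.4.
Total e_ss = 3.4.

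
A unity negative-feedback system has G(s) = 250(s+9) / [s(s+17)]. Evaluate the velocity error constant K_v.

G(s) has one factor of s in the denominator, so the system is type 1.
K_v = lim_{s→0} s·G(s) = 250·9 / (17) = 2250/17.

2250/17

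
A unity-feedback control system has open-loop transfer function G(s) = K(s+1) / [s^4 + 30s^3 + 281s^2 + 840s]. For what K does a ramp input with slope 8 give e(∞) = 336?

20

The denominator has no term below 840s — 1 pole at s=0, type 1.
K_v = lim_{s→0} s·G(s) = K·1 / 840 = (1/840)·K.
e_ss = 8/K_v = 336 ⇒ K_v = 1/42 ⇒ K = (1/42)/(1/840) = 20.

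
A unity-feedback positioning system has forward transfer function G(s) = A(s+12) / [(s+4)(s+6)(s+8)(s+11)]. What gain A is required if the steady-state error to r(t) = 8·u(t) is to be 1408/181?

System type = 0 (no poles at s=0).
K_p = lim_{s→0} G(s) = A·12 / (4·6·8·11) = (1/176)·A.
e_ss = 8/(1 + K_p) = 1408/181 ⇒ 1 + (1/176)·A = 181/176 ⇒ A = 5.

5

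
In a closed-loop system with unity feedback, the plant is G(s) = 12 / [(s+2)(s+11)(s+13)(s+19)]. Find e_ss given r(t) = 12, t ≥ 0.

32604/2723

No free integrators in G(s): this is a type 0 system.
K_p = lim_{s→0} G(s) = 12 / (2·11·13·19) = 6/2717.
e_ss = 12/(1 + K_p) = 12/(2723/2717) = 32604/2723.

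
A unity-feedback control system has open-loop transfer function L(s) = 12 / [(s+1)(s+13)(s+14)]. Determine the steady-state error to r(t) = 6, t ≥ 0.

546/97

L(s) has no factors of s in the denominator, so the system is type 0.
K_p = lim_{s→0} L(s) = 12 / (1·13·14) = 6/91.
e_ss = 6/(1 + K_p) = 6/(97/91) = 546/97.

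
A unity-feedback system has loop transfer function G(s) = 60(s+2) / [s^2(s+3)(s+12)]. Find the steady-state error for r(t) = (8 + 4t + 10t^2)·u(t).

6

G(s) has two factors of s in the denominator, so the system is type 2. By superposition:
  • 8: tracked with zero error.
  • 4t: tracked with zero error.
  • 10t^2: e_ss = 20/K_a with K_a=10/3 → 6.
Total e_ss = 6.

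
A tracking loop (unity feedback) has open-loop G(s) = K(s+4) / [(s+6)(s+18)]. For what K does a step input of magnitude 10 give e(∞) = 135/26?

25

System type = 0 (no poles at s=0).
K_p = lim_{s→0} G(s) = K·4 / (6·18) = (1/27)·K.
e_ss = 10/(1 + K_p) = 135/26 ⇒ 1 + (1/27)·K = 52/27 ⇒ K = 25.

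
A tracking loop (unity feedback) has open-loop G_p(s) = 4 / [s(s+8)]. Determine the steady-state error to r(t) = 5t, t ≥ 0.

10

System type = 1 (one pole at s=0).
K_v = lim_{s→0} s·G_p(s) = 4 / (8) = 0.5.
e_ss = 5/K_v = 5/0.5 = 10.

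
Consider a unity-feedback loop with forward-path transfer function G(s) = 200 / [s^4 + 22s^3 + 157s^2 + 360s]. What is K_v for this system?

5/9

Lowest-order denominator term is 360s, so the open loop has 1 pole at the origin → type 1 system.
K_v = lim_{s→0} s·G(s) = 200 / 360 = 5/9.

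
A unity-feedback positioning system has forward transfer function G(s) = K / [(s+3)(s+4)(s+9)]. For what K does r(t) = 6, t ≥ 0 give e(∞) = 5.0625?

20

G(s) has no factors of s in the denominator, so the system is type 0.
K_p = lim_{s→0} G(s) = K / (3·4·9) = (1/108)·K.
e_ss = 6/(1 + K_p) = 5.0625 ⇒ 1 + (1/108)·K = 32/27 ⇒ K = 20.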